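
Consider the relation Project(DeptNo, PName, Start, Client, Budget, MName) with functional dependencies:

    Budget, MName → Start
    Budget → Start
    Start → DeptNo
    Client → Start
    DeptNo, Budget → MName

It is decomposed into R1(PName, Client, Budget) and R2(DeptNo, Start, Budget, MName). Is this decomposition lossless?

Common attributes: R1 ∩ R2 = {Budget}.
Closure of {Budget}: Budget → Start applies, adding Start; Start → DeptNo applies, adding DeptNo; DeptNo, Budget → MName applies, adding MName. So (Budget)⁺ = {DeptNo, Start, Budget, MName}.
This closure contains every attribute of R2, so R1 ∩ R2 → R2. The join is lossless.

Yes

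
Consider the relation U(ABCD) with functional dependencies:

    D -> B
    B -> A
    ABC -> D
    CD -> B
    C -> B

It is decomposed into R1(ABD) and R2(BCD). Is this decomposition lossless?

Common attributes: R1 ∩ R2 = {BD}.
Closure of {BD}: B → A applies, adding A. So (BD)⁺ = {ABD}.
This closure contains every attribute of R1, so R1 ∩ R2 → R1. The join is lossless.

Yes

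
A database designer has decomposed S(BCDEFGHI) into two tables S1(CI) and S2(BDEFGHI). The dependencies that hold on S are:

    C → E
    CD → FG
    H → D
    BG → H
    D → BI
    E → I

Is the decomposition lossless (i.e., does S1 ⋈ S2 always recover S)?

No

Common attributes: S1 ∩ S2 = {I}.
No dependency enlarges {I}, so (I)⁺ = {I}.
The closure contains neither all of S1 = {CI} nor all of S2 = {BDEFGHI}, so the common attributes are not a superkey of either fragment. The join is lossy.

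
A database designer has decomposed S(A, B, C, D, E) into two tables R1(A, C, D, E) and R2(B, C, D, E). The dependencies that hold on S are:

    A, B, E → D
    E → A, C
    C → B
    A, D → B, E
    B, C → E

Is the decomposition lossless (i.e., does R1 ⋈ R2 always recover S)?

Common attributes: R1 ∩ R2 = {C, D, E}.
Closure of {C, D, E}: E → A, C applies, adding A; C → B applies, adding B. So (C, D, E)⁺ = {A, B, C, D, E}.
This closure contains every attribute of R1, so R1 ∩ R2 → R1. The join is lossless.

Yes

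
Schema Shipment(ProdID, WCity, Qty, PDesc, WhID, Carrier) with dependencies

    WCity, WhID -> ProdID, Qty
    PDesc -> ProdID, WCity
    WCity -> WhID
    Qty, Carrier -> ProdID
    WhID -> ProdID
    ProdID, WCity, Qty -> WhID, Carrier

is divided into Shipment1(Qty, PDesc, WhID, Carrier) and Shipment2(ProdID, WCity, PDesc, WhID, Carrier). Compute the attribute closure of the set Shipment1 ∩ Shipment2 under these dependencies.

Shipment1 ∩ Shipment2 = {PDesc, WhID, Carrier}.
PDesc → ProdID, WCity applies, adding ProdID, WCity
WCity, WhID → ProdID, Qty applies, adding Qty
Closure: {ProdID, WCity, Qty, PDesc, WhID, Carrier}.

ProdID, WCity, Qty, PDesc, WhID, Carrier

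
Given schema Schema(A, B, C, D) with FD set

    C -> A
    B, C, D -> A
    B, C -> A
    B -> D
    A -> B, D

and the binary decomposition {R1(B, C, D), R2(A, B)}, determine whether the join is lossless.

Common attributes: R1 ∩ R2 = {B}.
Closure of {B}: B → D applies, adding D. So (B)⁺ = {B, D}.
The closure contains neither all of R1 = {B, C, D} nor all of R2 = {A, B}, so the common attributes are not a superkey of either fragment. The join is lossy.

No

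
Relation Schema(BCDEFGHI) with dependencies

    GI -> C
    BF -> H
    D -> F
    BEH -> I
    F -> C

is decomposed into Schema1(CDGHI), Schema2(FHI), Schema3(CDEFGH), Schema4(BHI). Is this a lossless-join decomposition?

Chase test. Columns are BCDEFGHI; row i has aⱼ where attribute j ∈ Schemai, else bᵢⱼ.
Initial tableau (one row per fragment):
  row 1: b11 a2 a3 b14 b15 a6 a7 a8
  row 2: b21 b22 b23 b24 a5 b26 a7 a8
  row 3: b31 a2 a3 a4 a5 a6 a7 b38
  row 4: a1 b42 b43 b44 b45 b46 a7 a8
Rows 1 and 3 agree on D; apply D→F and equate their F entries.
Rows 1 and 2 agree on F; apply F→C and equate their C entries.
No row becomes fully distinguished — the join is lossy.

No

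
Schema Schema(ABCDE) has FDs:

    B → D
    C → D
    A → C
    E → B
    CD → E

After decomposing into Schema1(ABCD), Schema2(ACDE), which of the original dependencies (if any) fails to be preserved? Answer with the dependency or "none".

Check E → B: no single fragment contains all of {BE}, and the restricted closure of {E} across the fragments never reaches {B}.
B → D is preserved.
C → D is preserved.
A → C is preserved.
CD → E is preserved.

E → B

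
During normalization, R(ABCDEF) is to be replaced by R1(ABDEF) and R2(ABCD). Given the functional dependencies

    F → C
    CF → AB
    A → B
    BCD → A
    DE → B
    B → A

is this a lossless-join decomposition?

Common attributes: R1 ∩ R2 = {ABD}.
No dependency enlarges {ABD}, so (ABD)⁺ = {ABD}.
The closure contains neither all of R1 = {ABDEF} nor all of R2 = {ABCD}, so the common attributes are not a superkey of either fragment. The join is lossy.

No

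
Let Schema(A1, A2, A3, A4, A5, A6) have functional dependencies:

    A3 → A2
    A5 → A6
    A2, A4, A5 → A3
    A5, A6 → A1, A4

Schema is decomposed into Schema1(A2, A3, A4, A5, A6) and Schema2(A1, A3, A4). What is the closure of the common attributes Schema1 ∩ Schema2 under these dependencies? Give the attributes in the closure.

A2, A3, A4

Schema1 ∩ Schema2 = {A3, A4}.
A3 → A2 applies, adding A2
Closure: {A2, A3, A4}.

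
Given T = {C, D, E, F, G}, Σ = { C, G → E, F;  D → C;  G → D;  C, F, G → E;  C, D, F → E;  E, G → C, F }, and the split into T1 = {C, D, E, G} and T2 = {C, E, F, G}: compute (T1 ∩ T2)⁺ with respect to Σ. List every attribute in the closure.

T1 ∩ T2 = {C, E, G}.
C, G → E, F applies, adding F
G → D applies, adding D
Closure: {C, D, E, F, G}.

C, D, E, F, G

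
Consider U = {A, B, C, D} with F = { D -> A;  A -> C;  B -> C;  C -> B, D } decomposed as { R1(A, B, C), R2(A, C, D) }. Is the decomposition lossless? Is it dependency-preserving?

Lossless test: (A, C)⁺ = {A, B, C, D}, which contains all of one fragment — lossless.
Dependency preservation: C → B, D is not contained in any single fragment, but the restricted closure of its left-hand side across the fragments still reaches the right-hand side; the remaining FDs each lie inside some fragment. All dependencies are preserved.

lossless and dependency-preserving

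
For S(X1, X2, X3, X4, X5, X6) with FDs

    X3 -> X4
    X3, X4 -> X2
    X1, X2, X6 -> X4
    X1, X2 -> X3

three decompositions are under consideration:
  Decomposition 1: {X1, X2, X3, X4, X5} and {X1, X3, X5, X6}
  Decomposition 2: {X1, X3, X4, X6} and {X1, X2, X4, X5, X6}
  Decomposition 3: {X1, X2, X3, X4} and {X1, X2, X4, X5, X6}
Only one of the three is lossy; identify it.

Decomposition 1: common = {X1, X3, X5}, closure = {X1, X2, X3, X4, X5} → lossless.
Decomposition 2: common = {X1, X4, X6}, closure = {X1, X4, X6} → lossy.
Decomposition 3: common = {X1, X2, X4}, closure = {X1, X2, X3, X4} → lossless.

Decomposition 2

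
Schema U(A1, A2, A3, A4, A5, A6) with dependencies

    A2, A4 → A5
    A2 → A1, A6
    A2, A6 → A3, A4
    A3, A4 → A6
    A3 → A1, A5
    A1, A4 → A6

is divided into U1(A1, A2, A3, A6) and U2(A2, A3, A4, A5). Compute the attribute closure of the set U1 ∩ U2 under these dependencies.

U1 ∩ U2 = {A2, A3}.
A2 → A1, A6 applies, adding A1, A6
A2, A6 → A3, A4 applies, adding A4
A3 → A1, A5 applies, adding A5
Closure: {A1, A2, A3, A4, A5, A6}.

A1, A2, A3, A4, A5, A6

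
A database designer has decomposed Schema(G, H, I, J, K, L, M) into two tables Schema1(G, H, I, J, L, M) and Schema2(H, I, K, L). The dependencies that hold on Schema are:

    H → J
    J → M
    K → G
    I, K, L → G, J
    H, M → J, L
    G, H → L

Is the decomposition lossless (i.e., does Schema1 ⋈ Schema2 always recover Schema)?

No

Common attributes: Schema1 ∩ Schema2 = {H, I, L}.
Closure of {H, I, L}: H → J applies, adding J; J → M applies, adding M. So (H, I, L)⁺ = {H, I, J, L, M}.
The closure contains neither all of Schema1 = {G, H, I, J, L, M} nor all of Schema2 = {H, I, K, L}, so the common attributes are not a superkey of either fragment. The join is lossy.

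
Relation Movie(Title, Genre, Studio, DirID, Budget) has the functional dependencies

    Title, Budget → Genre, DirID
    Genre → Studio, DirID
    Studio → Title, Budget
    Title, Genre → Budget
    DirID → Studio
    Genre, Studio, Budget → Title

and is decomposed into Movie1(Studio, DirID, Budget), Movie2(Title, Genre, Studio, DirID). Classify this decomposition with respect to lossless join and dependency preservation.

Lossless test: (Studio, DirID)⁺ = {Title, Genre, Studio, DirID, Budget}, which contains all of one fragment — lossless.
Dependency preservation: the restricted closure of {Title, Budget} across the fragments never reaches {Genre, DirID}, so Title, Budget → Genre, DirID cannot be enforced without a join — not preserved.

lossless but not dependency-preserving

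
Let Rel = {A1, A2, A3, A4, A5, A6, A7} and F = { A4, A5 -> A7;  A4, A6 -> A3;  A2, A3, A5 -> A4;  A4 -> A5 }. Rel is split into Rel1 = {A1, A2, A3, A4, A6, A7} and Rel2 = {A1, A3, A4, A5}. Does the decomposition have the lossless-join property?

Yes

Common attributes: Rel1 ∩ Rel2 = {A1, A3, A4}.
Closure of {A1, A3, A4}: A4 → A5 applies, adding A5; A4, A5 → A7 applies, adding A7. So (A1, A3, A4)⁺ = {A1, A3, A4, A5, A7}.
This closure contains every attribute of Rel2, so Rel1 ∩ Rel2 → Rel2. The join is lossless.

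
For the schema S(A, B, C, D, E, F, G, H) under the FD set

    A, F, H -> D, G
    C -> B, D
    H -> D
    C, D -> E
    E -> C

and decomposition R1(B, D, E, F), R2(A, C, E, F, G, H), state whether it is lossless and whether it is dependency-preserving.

lossless but not dependency-preserving

Lossless test: (E, F)⁺ = {B, C, D, E, F}, which contains all of one fragment — lossless.
Dependency preservation: the restricted closure of {A, F, H} across the fragments never reaches {D, G}, so A, F, H → D, G cannot be enforced without a join — not preserved.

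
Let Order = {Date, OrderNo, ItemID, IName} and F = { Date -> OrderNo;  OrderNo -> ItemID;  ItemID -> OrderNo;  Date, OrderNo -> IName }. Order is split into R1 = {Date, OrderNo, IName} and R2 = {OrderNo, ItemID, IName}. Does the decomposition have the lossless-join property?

Common attributes: R1 ∩ R2 = {OrderNo, IName}.
Closure of {OrderNo, IName}: OrderNo → ItemID applies, adding ItemID. So (OrderNo, IName)⁺ = {OrderNo, ItemID, IName}.
This closure contains every attribute of R2, so R1 ∩ R2 → R2. The join is lossless.

Yes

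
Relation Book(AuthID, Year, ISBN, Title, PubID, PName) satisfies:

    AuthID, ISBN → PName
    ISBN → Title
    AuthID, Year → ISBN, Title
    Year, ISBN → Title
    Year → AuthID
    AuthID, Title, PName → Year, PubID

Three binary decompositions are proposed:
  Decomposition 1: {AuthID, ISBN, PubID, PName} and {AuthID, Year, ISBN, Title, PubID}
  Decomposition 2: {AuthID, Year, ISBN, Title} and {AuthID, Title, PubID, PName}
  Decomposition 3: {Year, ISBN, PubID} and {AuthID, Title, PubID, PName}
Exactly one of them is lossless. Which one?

Decomposition 1

Decomposition 1: common = {AuthID, ISBN, PubID}, closure = {AuthID, Year, ISBN, Title, PubID, PName} → lossless.
Decomposition 2: common = {AuthID, Title}, closure = {AuthID, Title} → lossy.
Decomposition 3: common = {PubID}, closure = {PubID} → lossy.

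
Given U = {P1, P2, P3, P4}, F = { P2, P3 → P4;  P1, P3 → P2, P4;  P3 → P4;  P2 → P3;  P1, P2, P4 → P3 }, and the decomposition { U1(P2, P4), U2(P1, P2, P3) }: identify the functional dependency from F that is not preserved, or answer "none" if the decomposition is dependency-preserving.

P3 → P4

Check P3 → P4: no single fragment contains all of {P3, P4}, and the restricted closure of {P3} across the fragments never reaches {P4}.
P2, P3 → P4 is preserved.
P1, P3 → P2, P4 is preserved.
P2 → P3 is preserved.
P1, P2, P4 → P3 is preserved.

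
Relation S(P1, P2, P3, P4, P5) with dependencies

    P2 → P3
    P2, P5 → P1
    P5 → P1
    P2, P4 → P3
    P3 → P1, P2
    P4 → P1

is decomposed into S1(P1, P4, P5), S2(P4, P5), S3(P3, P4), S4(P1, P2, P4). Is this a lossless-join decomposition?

Chase test. Columns are P1, P2, P3, P4, P5; row i has aⱼ where attribute j ∈ Si, else bᵢⱼ.
Initial tableau (one row per fragment):
  row 1: a1 b12 b13 a4 a5
  row 2: b21 b22 b23 a4 a5
  row 3: b31 b32 a3 a4 b35
  row 4: a1 a2 b43 a4 b45
Rows 1 and 2 agree on P5; apply P5→P1 and equate their P1 entries.
Rows 1 and 3 agree on P4; apply P4→P1 and equate their P1 entries.
No row becomes fully distinguished — the join is lossy.

No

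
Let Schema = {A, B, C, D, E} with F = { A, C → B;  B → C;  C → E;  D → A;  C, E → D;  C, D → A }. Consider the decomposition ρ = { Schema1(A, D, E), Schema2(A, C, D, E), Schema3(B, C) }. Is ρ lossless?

Yes

Chase test. Columns are A, B, C, D, E; row i has aⱼ where attribute j ∈ Schemai, else bᵢⱼ.
Initial tableau (one row per fragment):
  row 1: a1 b12 b13 a4 a5
  row 2: a1 b22 a3 a4 a5
  row 3: b31 a2 a3 b34 b35
Rows 2 and 3 agree on C; apply C→E and equate their E entries.
Rows 2 and 3 agree on C, E; apply C, E→D and equate their D entries.
Rows 2 and 3 agree on C, D; apply C, D→A and equate their A entries.
Rows 2 and 3 agree on A, C; apply A, C→B and equate their B entries.
Row 2 is now all distinguished symbols — the join is lossless.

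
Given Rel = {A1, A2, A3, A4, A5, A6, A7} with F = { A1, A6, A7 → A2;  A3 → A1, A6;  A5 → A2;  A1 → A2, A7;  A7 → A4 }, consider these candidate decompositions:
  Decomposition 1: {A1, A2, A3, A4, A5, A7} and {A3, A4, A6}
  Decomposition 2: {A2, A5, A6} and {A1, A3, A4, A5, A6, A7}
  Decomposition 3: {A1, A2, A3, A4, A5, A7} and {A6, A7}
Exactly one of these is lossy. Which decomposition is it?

Decomposition 1: common = {A3, A4}, closure = {A1, A2, A3, A4, A6, A7} → lossless.
Decomposition 2: common = {A5, A6}, closure = {A2, A5, A6} → lossless.
Decomposition 3: common = {A7}, closure = {A4, A7} → lossy.

Decomposition 3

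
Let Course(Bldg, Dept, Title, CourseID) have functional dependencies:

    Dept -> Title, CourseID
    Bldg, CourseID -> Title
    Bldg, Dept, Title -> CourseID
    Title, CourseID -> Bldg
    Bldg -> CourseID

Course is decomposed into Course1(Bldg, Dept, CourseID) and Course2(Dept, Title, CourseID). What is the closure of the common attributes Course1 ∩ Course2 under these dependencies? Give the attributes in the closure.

Bldg, Dept, Title, CourseID

Course1 ∩ Course2 = {Dept, CourseID}.
Dept → Title, CourseID applies, adding Title
Title, CourseID → Bldg applies, adding Bldg
Closure: {Bldg, Dept, Title, CourseID}.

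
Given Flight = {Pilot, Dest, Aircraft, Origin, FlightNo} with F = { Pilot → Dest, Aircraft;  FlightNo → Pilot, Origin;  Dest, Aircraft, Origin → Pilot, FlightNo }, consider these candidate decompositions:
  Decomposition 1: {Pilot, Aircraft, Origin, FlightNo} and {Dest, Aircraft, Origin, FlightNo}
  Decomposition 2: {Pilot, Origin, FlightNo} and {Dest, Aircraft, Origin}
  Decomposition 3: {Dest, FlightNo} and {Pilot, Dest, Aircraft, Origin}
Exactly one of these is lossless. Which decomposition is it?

Decomposition 1

Decomposition 1: common = {Aircraft, Origin, FlightNo}, closure = {Pilot, Dest, Aircraft, Origin, FlightNo} → lossless.
Decomposition 2: common = {Origin}, closure = {Origin} → lossy.
Decomposition 3: common = {Dest}, closure = {Dest} → lossy.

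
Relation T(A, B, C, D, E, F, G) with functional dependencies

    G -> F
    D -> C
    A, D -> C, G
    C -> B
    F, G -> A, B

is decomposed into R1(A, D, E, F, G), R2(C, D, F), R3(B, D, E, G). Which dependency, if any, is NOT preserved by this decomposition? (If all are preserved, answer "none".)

Check C → B: no single fragment contains all of {B, C}, and the restricted closure of {C} across the fragments never reaches {B}.
G → F is preserved.
D → C is preserved.
A, D → C, G is preserved.
F, G → A, B is preserved.

C -> B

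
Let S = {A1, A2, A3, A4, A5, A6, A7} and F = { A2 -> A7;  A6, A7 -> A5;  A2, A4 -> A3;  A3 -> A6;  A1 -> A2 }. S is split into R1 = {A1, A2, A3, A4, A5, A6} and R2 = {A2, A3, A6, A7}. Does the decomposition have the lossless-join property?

Common attributes: R1 ∩ R2 = {A2, A3, A6}.
Closure of {A2, A3, A6}: A2 → A7 applies, adding A7; A6, A7 → A5 applies, adding A5. So (A2, A3, A6)⁺ = {A2, A3, A5, A6, A7}.
This closure contains every attribute of R2, so R1 ∩ R2 → R2. The join is lossless.

Yes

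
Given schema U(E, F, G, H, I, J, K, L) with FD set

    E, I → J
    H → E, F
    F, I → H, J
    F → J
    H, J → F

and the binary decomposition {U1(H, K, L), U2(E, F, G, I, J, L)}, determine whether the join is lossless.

No

Common attributes: U1 ∩ U2 = {L}.
No dependency enlarges {L}, so (L)⁺ = {L}.
The closure contains neither all of U1 = {H, K, L} nor all of U2 = {E, F, G, I, J, L}, so the common attributes are not a superkey of either fragment. The join is lossy.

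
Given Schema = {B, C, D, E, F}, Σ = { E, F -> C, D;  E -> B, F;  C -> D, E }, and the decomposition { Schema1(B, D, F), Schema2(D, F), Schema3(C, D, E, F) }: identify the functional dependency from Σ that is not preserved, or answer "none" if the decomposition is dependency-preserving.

E -> B, F

Check E → B, F: no single fragment contains all of {B, E, F}, and the restricted closure of {E} across the fragments never reaches {B, F}.
E, F → C, D is preserved.
C → D, E is preserved.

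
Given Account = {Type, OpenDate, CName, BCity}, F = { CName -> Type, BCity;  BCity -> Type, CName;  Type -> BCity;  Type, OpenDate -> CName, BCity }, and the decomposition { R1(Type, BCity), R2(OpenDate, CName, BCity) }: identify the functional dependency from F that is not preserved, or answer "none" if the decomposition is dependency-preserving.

none

CName → Type, BCity: restricted closure across fragments reaches Type, BCity.
BCity → Type, CName: restricted closure across fragments reaches Type, CName.
Type → BCity lies within R1.
Type, OpenDate → CName, BCity: restricted closure across fragments reaches CName, BCity.
Every dependency is enforceable on the fragments, so the decomposition is dependency-preserving.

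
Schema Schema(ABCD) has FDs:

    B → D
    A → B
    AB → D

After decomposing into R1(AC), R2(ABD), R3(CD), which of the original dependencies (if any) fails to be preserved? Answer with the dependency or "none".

none

B → D lies within R2.
A → B lies within R2.
AB → D lies within R2.
Every dependency is enforceable on the fragments, so the decomposition is dependency-preserving.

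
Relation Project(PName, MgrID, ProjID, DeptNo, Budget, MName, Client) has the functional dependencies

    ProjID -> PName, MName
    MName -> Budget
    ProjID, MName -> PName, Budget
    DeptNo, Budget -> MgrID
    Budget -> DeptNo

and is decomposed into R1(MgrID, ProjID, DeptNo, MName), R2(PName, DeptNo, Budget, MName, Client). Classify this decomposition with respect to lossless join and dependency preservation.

lossy and not dependency-preserving

Lossless test: (DeptNo, MName)⁺ = {MgrID, DeptNo, Budget, MName}, which is a superkey of neither fragment — lossy.
Dependency preservation: the restricted closure of {ProjID} across the fragments never reaches {PName, MName}, so ProjID → PName, MName cannot be enforced without a join — not preserved.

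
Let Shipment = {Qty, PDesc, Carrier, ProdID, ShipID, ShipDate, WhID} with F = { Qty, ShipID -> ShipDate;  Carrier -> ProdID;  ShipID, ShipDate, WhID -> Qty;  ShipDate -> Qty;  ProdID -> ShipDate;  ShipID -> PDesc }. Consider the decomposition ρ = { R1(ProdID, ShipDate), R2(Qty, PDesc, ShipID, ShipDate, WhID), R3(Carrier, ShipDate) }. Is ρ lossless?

No

Chase test. Columns are Qty, PDesc, Carrier, ProdID, ShipID, ShipDate, WhID; row i has aⱼ where attribute j ∈ Ri, else bᵢⱼ.
Initial tableau (one row per fragment):
  row 1: b11 b12 b13 a4 b15 a6 b17
  row 2: a1 a2 b23 b24 a5 a6 a7
  row 3: b31 b32 a3 b34 b35 a6 b37
Rows 1 and 2 agree on ShipDate; apply ShipDate→Qty and equate their Qty entries.
Rows 1 and 3 agree on ShipDate; apply ShipDate→Qty and equate their Qty entries.
No row becomes fully distinguished — the join is lossy.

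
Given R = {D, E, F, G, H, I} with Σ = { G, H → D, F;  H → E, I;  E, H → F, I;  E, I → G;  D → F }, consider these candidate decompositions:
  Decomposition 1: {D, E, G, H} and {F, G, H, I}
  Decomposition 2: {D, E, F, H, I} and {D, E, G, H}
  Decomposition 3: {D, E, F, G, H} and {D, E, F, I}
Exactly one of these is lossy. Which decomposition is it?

Decomposition 1: common = {G, H}, closure = {D, E, F, G, H, I} → lossless.
Decomposition 2: common = {D, E, H}, closure = {D, E, F, G, H, I} → lossless.
Decomposition 3: common = {D, E, F}, closure = {D, E, F} → lossy.

Decomposition 3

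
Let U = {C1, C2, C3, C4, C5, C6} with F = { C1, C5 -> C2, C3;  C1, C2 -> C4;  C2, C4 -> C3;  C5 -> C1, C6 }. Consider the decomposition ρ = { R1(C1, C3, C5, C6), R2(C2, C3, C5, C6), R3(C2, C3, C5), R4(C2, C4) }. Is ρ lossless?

No

Chase test. Columns are C1, C2, C3, C4, C5, C6; row i has aⱼ where attribute j ∈ Ri, else bᵢⱼ.
Initial tableau (one row per fragment):
  row 1: a1 b12 a3 b14 a5 a6
  row 2: b21 a2 a3 b24 a5 a6
  row 3: b31 a2 a3 b34 a5 b36
  row 4: b41 a2 b43 a4 b45 b46
Rows 1 and 2 agree on C5; apply C5→C1, C6 and equate their C1, C6 entries.
Rows 1 and 3 agree on C5; apply C5→C1, C6 and equate their C1, C6 entries.
Rows 1 and 2 agree on C1, C5; apply C1, C5→C2, C3 and equate their C2, C3 entries.
Rows 1 and 2 agree on C1, C2; apply C1, C2→C4 and equate their C4 entries.
Rows 1 and 3 agree on C1, C2; apply C1, C2→C4 and equate their C4 entries.
No row becomes fully distinguished — the join is lossy.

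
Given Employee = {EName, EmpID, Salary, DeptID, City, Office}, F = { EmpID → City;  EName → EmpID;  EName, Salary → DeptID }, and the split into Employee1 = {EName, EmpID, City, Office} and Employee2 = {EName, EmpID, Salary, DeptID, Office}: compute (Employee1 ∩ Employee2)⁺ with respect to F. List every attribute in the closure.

Employee1 ∩ Employee2 = {EName, EmpID, Office}.
EmpID → City applies, adding City
Closure: {EName, EmpID, City, Office}.

EName, EmpID, City, Office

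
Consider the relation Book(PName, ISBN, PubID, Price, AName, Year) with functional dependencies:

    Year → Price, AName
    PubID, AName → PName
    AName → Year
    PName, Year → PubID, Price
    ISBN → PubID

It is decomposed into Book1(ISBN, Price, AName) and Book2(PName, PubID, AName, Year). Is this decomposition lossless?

Common attributes: Book1 ∩ Book2 = {AName}.
Closure of {AName}: AName → Year applies, adding Year; Year → Price, AName applies, adding Price. So (AName)⁺ = {Price, AName, Year}.
The closure contains neither all of Book1 = {ISBN, Price, AName} nor all of Book2 = {PName, PubID, AName, Year}, so the common attributes are not a superkey of either fragment. The join is lossy.

No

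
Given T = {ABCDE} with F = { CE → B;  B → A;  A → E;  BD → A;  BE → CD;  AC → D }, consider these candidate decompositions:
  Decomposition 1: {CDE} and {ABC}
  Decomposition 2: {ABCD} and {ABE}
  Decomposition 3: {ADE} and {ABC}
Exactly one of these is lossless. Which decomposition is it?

Decomposition 2

Decomposition 1: common = {C}, closure = {C} → lossy.
Decomposition 2: common = {AB}, closure = {ABCDE} → lossless.
Decomposition 3: common = {A}, closure = {AE} → lossy.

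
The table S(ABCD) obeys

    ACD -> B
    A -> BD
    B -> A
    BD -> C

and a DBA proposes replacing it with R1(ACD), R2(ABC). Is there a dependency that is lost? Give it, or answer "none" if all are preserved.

ACD → B: restricted closure across fragments reaches B.
A → BD: restricted closure across fragments reaches BD.
B → A lies within R2.
BD → C: restricted closure across fragments reaches C.
Every dependency is enforceable on the fragments, so the decomposition is dependency-preserving.

none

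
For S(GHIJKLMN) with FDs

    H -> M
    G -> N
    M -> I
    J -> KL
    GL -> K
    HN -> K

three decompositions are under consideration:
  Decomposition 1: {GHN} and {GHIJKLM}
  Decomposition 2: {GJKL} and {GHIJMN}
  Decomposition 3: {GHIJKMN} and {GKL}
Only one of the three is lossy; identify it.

Decomposition 3

Decomposition 1: common = {GH}, closure = {GHIKMN} → lossless.
Decomposition 2: common = {GJ}, closure = {GJKLN} → lossless.
Decomposition 3: common = {GK}, closure = {GKN} → lossy.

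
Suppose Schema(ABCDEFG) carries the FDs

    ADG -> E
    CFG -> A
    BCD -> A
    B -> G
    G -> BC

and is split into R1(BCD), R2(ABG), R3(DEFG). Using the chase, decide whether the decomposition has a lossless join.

No

Chase test. Columns are ABCDEFG; row i has aⱼ where attribute j ∈ Ri, else bᵢⱼ.
Initial tableau (one row per fragment):
  row 1: b11 a2 a3 a4 b15 b16 b17
  row 2: a1 a2 b23 b24 b25 b26 a7
  row 3: b31 b32 b33 a4 a5 a6 a7
Rows 1 and 2 agree on B; apply B→G and equate their G entries.
Rows 1 and 2 agree on G; apply G→BC and equate their BC entries.
Rows 1 and 3 agree on G; apply G→BC and equate their BC entries.
Rows 1 and 3 agree on BCD; apply BCD→A and equate their A entries.
Rows 1 and 3 agree on ADG; apply ADG→E and equate their E entries.
No row becomes fully distinguished — the join is lossy.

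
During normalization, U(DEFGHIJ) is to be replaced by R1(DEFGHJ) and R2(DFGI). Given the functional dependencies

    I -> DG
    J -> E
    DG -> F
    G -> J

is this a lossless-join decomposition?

Common attributes: R1 ∩ R2 = {DFG}.
Closure of {DFG}: G → J applies, adding J; J → E applies, adding E. So (DFG)⁺ = {DEFGJ}.
The closure contains neither all of R1 = {DEFGHJ} nor all of R2 = {DFGI}, so the common attributes are not a superkey of either fragment. The join is lossy.

No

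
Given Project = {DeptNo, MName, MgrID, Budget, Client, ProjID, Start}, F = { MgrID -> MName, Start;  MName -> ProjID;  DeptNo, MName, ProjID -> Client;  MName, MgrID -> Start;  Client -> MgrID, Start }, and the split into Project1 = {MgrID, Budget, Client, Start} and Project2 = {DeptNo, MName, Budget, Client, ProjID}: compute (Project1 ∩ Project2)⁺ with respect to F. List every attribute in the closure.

Project1 ∩ Project2 = {Budget, Client}.
Client → MgrID, Start applies, adding MgrID, Start
MgrID → MName, Start applies, adding MName
MName → ProjID applies, adding ProjID
Closure: {MName, MgrID, Budget, Client, ProjID, Start}.

MName, MgrID, Budget, Client, ProjID, Start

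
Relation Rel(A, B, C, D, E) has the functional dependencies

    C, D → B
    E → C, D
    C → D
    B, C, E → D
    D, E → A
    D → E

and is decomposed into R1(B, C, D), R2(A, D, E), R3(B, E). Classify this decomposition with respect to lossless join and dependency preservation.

lossless and dependency-preserving

Lossless test (chase): Rows 2 and 3 agree on E; apply E→C, D and equate their C, D entries. Rows 2 and 3 agree on D, E; apply D, E→A and equate their A entries. Rows 1 and 2 agree on D; apply D→E and equate their E entries. Rows 2 and 3 agree on C, D; apply C, D→B and equate their B entries. Rows 1 and 2 agree on E; apply E→C, D and equate their C, D entries. Rows 1 and 2 agree on D, E; apply D, E→A and equate their A entries. Row 1 is now all distinguished symbols — the join is lossless.
Dependency preservation: E → C, D; B, C, E → D are not contained in any single fragment, but the restricted closure of each left-hand side across the fragments still reaches the right-hand side; the remaining FDs each lie inside some fragment. All dependencies are preserved.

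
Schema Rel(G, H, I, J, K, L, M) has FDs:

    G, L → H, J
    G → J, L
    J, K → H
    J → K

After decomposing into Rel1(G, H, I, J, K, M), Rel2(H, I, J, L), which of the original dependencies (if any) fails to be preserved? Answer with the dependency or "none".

Check G → J, L: no single fragment contains all of {G, J, L}, and the restricted closure of {G} across the fragments never reaches {J, L}.
G, L → H, J is preserved.
J, K → H is preserved.
J → K is preserved.

G → J, L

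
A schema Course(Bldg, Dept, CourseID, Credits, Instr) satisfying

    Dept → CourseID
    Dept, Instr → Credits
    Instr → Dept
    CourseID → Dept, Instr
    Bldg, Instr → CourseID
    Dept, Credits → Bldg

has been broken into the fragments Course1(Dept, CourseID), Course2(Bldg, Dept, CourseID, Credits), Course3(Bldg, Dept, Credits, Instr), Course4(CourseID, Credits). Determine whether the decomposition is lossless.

Yes

Chase test. Columns are Bldg, Dept, CourseID, Credits, Instr; row i has aⱼ where attribute j ∈ Coursei, else bᵢⱼ.
Initial tableau (one row per fragment):
  row 1: b11 a2 a3 b14 b15
  row 2: a1 a2 a3 a4 b25
  row 3: a1 a2 b33 a4 a5
  row 4: b41 b42 a3 a4 b45
Rows 1 and 3 agree on Dept; apply Dept→CourseID and equate their CourseID entries.
Rows 1 and 2 agree on CourseID; apply CourseID→Dept, Instr and equate their Dept, Instr entries.
Rows 1 and 3 agree on CourseID; apply CourseID→Dept, Instr and equate their Dept, Instr entries.
Rows 1 and 4 agree on CourseID; apply CourseID→Dept, Instr and equate their Dept, Instr entries.
Rows 2 and 4 agree on Dept, Credits; apply Dept, Credits→Bldg and equate their Bldg entries.
Rows 1 and 2 agree on Dept, Instr; apply Dept, Instr→Credits and equate their Credits entries.
Rows 1 and 2 agree on Dept, Credits; apply Dept, Credits→Bldg and equate their Bldg entries.
Row 1 is now all distinguished symbols — the join is lossless.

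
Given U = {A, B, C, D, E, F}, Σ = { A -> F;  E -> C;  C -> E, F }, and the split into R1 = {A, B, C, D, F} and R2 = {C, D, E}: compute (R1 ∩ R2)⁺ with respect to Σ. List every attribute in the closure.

R1 ∩ R2 = {C, D}.
C → E, F applies, adding E, F
Closure: {C, D, E, F}.

C, D, E, F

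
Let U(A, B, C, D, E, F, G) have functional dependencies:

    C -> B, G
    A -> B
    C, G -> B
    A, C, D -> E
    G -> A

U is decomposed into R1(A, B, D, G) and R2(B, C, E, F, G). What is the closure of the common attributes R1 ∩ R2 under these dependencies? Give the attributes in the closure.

A, B, G

R1 ∩ R2 = {B, G}.
G → A applies, adding A
Closure: {A, B, G}.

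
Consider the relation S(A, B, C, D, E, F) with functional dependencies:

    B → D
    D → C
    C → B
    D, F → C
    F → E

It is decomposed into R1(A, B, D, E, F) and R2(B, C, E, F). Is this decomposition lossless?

Common attributes: R1 ∩ R2 = {B, E, F}.
Closure of {B, E, F}: B → D applies, adding D; D → C applies, adding C. So (B, E, F)⁺ = {B, C, D, E, F}.
This closure contains every attribute of R2, so R1 ∩ R2 → R2. The join is lossless.

Yes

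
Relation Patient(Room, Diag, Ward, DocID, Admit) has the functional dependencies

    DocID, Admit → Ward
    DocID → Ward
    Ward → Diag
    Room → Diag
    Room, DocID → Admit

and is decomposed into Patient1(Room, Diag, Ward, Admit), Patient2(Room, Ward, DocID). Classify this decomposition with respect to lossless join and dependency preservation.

Lossless test: (Room, Ward)⁺ = {Room, Diag, Ward}, which is a superkey of neither fragment — lossy.
Dependency preservation: the restricted closure of {Room, DocID} across the fragments never reaches {Admit}, so Room, DocID → Admit cannot be enforced without a join — not preserved.

lossy and not dependency-preserving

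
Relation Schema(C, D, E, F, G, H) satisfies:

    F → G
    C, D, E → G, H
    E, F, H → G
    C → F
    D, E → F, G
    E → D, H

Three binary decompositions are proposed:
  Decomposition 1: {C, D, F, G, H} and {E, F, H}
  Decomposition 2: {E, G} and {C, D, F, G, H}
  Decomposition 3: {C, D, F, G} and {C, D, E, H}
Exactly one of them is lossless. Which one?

Decomposition 1: common = {F, H}, closure = {F, G, H} → lossy.
Decomposition 2: common = {G}, closure = {G} → lossy.
Decomposition 3: common = {C, D}, closure = {C, D, F, G} → lossless.

Decomposition 3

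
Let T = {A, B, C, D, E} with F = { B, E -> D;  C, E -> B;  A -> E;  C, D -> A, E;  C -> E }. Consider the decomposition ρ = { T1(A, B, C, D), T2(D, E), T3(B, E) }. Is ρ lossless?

Chase test. Columns are A, B, C, D, E; row i has aⱼ where attribute j ∈ Ti, else bᵢⱼ.
Initial tableau (one row per fragment):
  row 1: a1 a2 a3 a4 b15
  row 2: b21 b22 b23 a4 a5
  row 3: b31 a2 b33 b34 a5
No row becomes fully distinguished — the join is lossy.

No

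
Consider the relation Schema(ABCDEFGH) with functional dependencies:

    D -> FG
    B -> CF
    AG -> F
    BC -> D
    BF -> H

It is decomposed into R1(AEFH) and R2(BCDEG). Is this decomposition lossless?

No

Common attributes: R1 ∩ R2 = {E}.
No dependency enlarges {E}, so (E)⁺ = {E}.
The closure contains neither all of R1 = {AEFH} nor all of R2 = {BCDEG}, so the common attributes are not a superkey of either fragment. The join is lossy.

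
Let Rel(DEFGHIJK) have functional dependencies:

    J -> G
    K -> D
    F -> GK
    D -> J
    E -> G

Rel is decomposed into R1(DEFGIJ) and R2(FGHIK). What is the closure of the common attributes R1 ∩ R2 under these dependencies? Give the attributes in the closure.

DFGIJK

R1 ∩ R2 = {FGI}.
F → GK applies, adding K
K → D applies, adding D
D → J applies, adding J
Closure: {DFGIJK}.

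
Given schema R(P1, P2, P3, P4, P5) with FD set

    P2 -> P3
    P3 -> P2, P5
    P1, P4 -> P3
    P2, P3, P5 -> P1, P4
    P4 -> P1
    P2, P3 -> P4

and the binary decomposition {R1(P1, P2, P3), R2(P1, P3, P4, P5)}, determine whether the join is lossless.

Yes

Common attributes: R1 ∩ R2 = {P1, P3}.
Closure of {P1, P3}: P3 → P2, P5 applies, adding P2, P5; P2, P3, P5 → P1, P4 applies, adding P4. So (P1, P3)⁺ = {P1, P2, P3, P4, P5}.
This closure contains every attribute of R1, so R1 ∩ R2 → R1. The join is lossless.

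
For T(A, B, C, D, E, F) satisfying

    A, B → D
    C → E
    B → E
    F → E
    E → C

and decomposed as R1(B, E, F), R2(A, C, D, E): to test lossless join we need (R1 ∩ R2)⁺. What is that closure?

C, E

R1 ∩ R2 = {E}.
E → C applies, adding C
Closure: {C, E}.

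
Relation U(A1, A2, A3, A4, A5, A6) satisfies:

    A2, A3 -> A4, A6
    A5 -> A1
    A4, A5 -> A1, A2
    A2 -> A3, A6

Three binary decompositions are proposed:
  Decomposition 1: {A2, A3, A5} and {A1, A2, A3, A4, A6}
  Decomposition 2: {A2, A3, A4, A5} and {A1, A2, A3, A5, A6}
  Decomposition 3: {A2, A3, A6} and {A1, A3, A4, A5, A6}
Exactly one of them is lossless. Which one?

Decomposition 1: common = {A2, A3}, closure = {A2, A3, A4, A6} → lossy.
Decomposition 2: common = {A2, A3, A5}, closure = {A1, A2, A3, A4, A5, A6} → lossless.
Decomposition 3: common = {A3, A6}, closure = {A3, A6} → lossy.

Decomposition 2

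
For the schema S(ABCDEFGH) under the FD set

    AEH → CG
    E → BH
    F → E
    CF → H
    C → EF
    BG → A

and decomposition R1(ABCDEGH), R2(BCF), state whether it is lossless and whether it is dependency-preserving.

lossless but not dependency-preserving

Lossless test: (BC)⁺ = {BCEFH}, which contains all of one fragment — lossless.
Dependency preservation: the restricted closure of {F} across the fragments never reaches {E}, so F → E cannot be enforced without a join — not preserved.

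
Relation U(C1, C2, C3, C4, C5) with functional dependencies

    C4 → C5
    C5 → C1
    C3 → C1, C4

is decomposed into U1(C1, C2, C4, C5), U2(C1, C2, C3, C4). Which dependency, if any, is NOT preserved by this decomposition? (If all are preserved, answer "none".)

none

C4 → C5 lies within U1.
C5 → C1 lies within U1.
C3 → C1, C4 lies within U2.
Every dependency is enforceable on the fragments, so the decomposition is dependency-preserving.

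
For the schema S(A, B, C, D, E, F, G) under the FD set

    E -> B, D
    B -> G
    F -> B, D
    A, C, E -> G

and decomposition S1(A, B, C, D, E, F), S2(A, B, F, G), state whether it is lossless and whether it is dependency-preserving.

Lossless test: (A, B, F)⁺ = {A, B, D, F, G}, which contains all of one fragment — lossless.
Dependency preservation: A, C, E → G is not contained in any single fragment, but the restricted closure of its left-hand side across the fragments still reaches the right-hand side; the remaining FDs each lie inside some fragment. All dependencies are preserved.

lossless and dependency-preserving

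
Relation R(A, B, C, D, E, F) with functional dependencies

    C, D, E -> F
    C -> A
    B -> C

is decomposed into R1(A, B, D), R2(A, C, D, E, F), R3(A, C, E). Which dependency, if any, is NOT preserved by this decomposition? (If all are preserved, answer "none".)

Check B → C: no single fragment contains all of {B, C}, and the restricted closure of {B} across the fragments never reaches {C}.
C, D, E → F is preserved.
C → A is preserved.

B -> C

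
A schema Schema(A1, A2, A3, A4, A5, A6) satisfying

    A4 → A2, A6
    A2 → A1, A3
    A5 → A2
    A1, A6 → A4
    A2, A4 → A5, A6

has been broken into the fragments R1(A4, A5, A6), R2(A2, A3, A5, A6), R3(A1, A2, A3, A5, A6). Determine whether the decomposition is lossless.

Chase test. Columns are A1, A2, A3, A4, A5, A6; row i has aⱼ where attribute j ∈ Ri, else bᵢⱼ.
Initial tableau (one row per fragment):
  row 1: b11 b12 b13 a4 a5 a6
  row 2: b21 a2 a3 b24 a5 a6
  row 3: a1 a2 a3 b34 a5 a6
Rows 2 and 3 agree on A2; apply A2→A1, A3 and equate their A1, A3 entries.
Rows 1 and 2 agree on A5; apply A5→A2 and equate their A2 entries.
Rows 2 and 3 agree on A1, A6; apply A1, A6→A4 and equate their A4 entries.
Rows 1 and 2 agree on A2; apply A2→A1, A3 and equate their A1, A3 entries.
Rows 1 and 2 agree on A1, A6; apply A1, A6→A4 and equate their A4 entries.
Row 1 is now all distinguished symbols — the join is lossless.

Yes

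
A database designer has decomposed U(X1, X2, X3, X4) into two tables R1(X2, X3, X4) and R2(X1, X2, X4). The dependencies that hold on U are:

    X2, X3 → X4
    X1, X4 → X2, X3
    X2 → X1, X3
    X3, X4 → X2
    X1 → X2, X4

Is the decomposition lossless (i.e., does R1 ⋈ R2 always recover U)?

Yes

Common attributes: R1 ∩ R2 = {X2, X4}.
Closure of {X2, X4}: X2 → X1, X3 applies, adding X1, X3. So (X2, X4)⁺ = {X1, X2, X3, X4}.
This closure contains every attribute of R1, so R1 ∩ R2 → R1. The join is lossless.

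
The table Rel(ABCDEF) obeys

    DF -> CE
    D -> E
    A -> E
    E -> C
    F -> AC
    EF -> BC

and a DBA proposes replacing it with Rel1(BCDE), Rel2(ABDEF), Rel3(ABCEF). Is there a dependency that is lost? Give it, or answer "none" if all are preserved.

none

DF → CE: restricted closure across fragments reaches CE.
D → E lies within Rel1.
A → E lies within Rel2.
E → C lies within Rel1.
F → AC lies within Rel3.
EF → BC lies within Rel3.
Every dependency is enforceable on the fragments, so the decomposition is dependency-preserving.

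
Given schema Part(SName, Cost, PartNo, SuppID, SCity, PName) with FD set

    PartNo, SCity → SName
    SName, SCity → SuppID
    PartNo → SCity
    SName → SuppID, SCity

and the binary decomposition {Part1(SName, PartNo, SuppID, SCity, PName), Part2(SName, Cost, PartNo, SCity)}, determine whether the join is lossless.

No

Common attributes: Part1 ∩ Part2 = {SName, PartNo, SCity}.
Closure of {SName, PartNo, SCity}: SName, SCity → SuppID applies, adding SuppID. So (SName, PartNo, SCity)⁺ = {SName, PartNo, SuppID, SCity}.
The closure contains neither all of Part1 = {SName, PartNo, SuppID, SCity, PName} nor all of Part2 = {SName, Cost, PartNo, SCity}, so the common attributes are not a superkey of either fragment. The join is lossy.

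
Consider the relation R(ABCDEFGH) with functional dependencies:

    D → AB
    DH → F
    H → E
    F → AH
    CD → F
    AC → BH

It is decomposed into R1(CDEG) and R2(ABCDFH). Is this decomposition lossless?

Yes

Common attributes: R1 ∩ R2 = {CD}.
Closure of {CD}: D → AB applies, adding AB; CD → F applies, adding F; AC → BH applies, adding H; H → E applies, adding E. So (CD)⁺ = {ABCDEFH}.
This closure contains every attribute of R2, so R1 ∩ R2 → R2. The join is lossless.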